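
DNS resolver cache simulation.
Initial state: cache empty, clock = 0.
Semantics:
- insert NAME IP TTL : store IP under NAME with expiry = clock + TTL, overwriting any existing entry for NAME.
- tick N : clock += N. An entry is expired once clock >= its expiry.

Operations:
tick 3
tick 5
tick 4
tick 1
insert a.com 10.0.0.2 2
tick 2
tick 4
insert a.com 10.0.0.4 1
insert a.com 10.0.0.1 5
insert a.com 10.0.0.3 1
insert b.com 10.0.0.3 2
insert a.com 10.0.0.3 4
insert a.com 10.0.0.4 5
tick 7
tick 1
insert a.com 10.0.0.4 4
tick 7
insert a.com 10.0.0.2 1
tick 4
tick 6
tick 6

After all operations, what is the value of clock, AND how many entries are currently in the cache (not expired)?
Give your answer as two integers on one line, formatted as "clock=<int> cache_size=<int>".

Op 1: tick 3 -> clock=3.
Op 2: tick 5 -> clock=8.
Op 3: tick 4 -> clock=12.
Op 4: tick 1 -> clock=13.
Op 5: insert a.com -> 10.0.0.2 (expiry=13+2=15). clock=13
Op 6: tick 2 -> clock=15. purged={a.com}
Op 7: tick 4 -> clock=19.
Op 8: insert a.com -> 10.0.0.4 (expiry=19+1=20). clock=19
Op 9: insert a.com -> 10.0.0.1 (expiry=19+5=24). clock=19
Op 10: insert a.com -> 10.0.0.3 (expiry=19+1=20). clock=19
Op 11: insert b.com -> 10.0.0.3 (expiry=19+2=21). clock=19
Op 12: insert a.com -> 10.0.0.3 (expiry=19+4=23). clock=19
Op 13: insert a.com -> 10.0.0.4 (expiry=19+5=24). clock=19
Op 14: tick 7 -> clock=26. purged={a.com,b.com}
Op 15: tick 1 -> clock=27.
Op 16: insert a.com -> 10.0.0.4 (expiry=27+4=31). clock=27
Op 17: tick 7 -> clock=34. purged={a.com}
Op 18: insert a.com -> 10.0.0.2 (expiry=34+1=35). clock=34
Op 19: tick 4 -> clock=38. purged={a.com}
Op 20: tick 6 -> clock=44.
Op 21: tick 6 -> clock=50.
Final clock = 50
Final cache (unexpired): {} -> size=0

Answer: clock=50 cache_size=0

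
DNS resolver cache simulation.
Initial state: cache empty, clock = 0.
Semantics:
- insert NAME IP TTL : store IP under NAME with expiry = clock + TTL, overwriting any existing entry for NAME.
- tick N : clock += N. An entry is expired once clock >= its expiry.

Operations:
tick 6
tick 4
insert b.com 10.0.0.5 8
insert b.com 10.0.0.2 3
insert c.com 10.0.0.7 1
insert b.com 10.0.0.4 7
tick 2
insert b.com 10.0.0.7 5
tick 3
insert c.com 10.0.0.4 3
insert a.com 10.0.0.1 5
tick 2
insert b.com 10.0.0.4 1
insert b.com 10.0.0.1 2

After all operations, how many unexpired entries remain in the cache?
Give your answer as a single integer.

Op 1: tick 6 -> clock=6.
Op 2: tick 4 -> clock=10.
Op 3: insert b.com -> 10.0.0.5 (expiry=10+8=18). clock=10
Op 4: insert b.com -> 10.0.0.2 (expiry=10+3=13). clock=10
Op 5: insert c.com -> 10.0.0.7 (expiry=10+1=11). clock=10
Op 6: insert b.com -> 10.0.0.4 (expiry=10+7=17). clock=10
Op 7: tick 2 -> clock=12. purged={c.com}
Op 8: insert b.com -> 10.0.0.7 (expiry=12+5=17). clock=12
Op 9: tick 3 -> clock=15.
Op 10: insert c.com -> 10.0.0.4 (expiry=15+3=18). clock=15
Op 11: insert a.com -> 10.0.0.1 (expiry=15+5=20). clock=15
Op 12: tick 2 -> clock=17. purged={b.com}
Op 13: insert b.com -> 10.0.0.4 (expiry=17+1=18). clock=17
Op 14: insert b.com -> 10.0.0.1 (expiry=17+2=19). clock=17
Final cache (unexpired): {a.com,b.com,c.com} -> size=3

Answer: 3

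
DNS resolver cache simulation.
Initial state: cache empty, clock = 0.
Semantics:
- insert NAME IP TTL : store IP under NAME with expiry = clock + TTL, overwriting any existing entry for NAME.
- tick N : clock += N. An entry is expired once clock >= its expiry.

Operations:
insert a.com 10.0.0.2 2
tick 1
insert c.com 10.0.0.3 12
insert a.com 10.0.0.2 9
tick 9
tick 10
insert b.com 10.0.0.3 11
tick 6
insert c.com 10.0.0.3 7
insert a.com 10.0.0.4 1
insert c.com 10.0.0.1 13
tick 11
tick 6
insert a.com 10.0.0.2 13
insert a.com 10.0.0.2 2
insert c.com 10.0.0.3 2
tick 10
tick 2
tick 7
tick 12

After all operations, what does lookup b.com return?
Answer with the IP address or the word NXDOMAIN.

Op 1: insert a.com -> 10.0.0.2 (expiry=0+2=2). clock=0
Op 2: tick 1 -> clock=1.
Op 3: insert c.com -> 10.0.0.3 (expiry=1+12=13). clock=1
Op 4: insert a.com -> 10.0.0.2 (expiry=1+9=10). clock=1
Op 5: tick 9 -> clock=10. purged={a.com}
Op 6: tick 10 -> clock=20. purged={c.com}
Op 7: insert b.com -> 10.0.0.3 (expiry=20+11=31). clock=20
Op 8: tick 6 -> clock=26.
Op 9: insert c.com -> 10.0.0.3 (expiry=26+7=33). clock=26
Op 10: insert a.com -> 10.0.0.4 (expiry=26+1=27). clock=26
Op 11: insert c.com -> 10.0.0.1 (expiry=26+13=39). clock=26
Op 12: tick 11 -> clock=37. purged={a.com,b.com}
Op 13: tick 6 -> clock=43. purged={c.com}
Op 14: insert a.com -> 10.0.0.2 (expiry=43+13=56). clock=43
Op 15: insert a.com -> 10.0.0.2 (expiry=43+2=45). clock=43
Op 16: insert c.com -> 10.0.0.3 (expiry=43+2=45). clock=43
Op 17: tick 10 -> clock=53. purged={a.com,c.com}
Op 18: tick 2 -> clock=55.
Op 19: tick 7 -> clock=62.
Op 20: tick 12 -> clock=74.
lookup b.com: not in cache (expired or never inserted)

Answer: NXDOMAIN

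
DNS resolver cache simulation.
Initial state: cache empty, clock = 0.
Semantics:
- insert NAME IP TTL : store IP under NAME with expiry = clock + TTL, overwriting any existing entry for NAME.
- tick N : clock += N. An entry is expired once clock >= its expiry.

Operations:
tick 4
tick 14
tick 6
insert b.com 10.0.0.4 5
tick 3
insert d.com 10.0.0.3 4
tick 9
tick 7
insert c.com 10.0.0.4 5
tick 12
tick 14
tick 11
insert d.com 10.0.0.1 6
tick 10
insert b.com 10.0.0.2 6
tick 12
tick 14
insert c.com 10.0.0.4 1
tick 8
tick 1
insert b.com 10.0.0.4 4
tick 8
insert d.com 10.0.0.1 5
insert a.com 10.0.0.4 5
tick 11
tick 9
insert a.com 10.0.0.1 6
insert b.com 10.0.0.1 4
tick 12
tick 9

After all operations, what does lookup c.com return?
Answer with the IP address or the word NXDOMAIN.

Op 1: tick 4 -> clock=4.
Op 2: tick 14 -> clock=18.
Op 3: tick 6 -> clock=24.
Op 4: insert b.com -> 10.0.0.4 (expiry=24+5=29). clock=24
Op 5: tick 3 -> clock=27.
Op 6: insert d.com -> 10.0.0.3 (expiry=27+4=31). clock=27
Op 7: tick 9 -> clock=36. purged={b.com,d.com}
Op 8: tick 7 -> clock=43.
Op 9: insert c.com -> 10.0.0.4 (expiry=43+5=48). clock=43
Op 10: tick 12 -> clock=55. purged={c.com}
Op 11: tick 14 -> clock=69.
Op 12: tick 11 -> clock=80.
Op 13: insert d.com -> 10.0.0.1 (expiry=80+6=86). clock=80
Op 14: tick 10 -> clock=90. purged={d.com}
Op 15: insert b.com -> 10.0.0.2 (expiry=90+6=96). clock=90
Op 16: tick 12 -> clock=102. purged={b.com}
Op 17: tick 14 -> clock=116.
Op 18: insert c.com -> 10.0.0.4 (expiry=116+1=117). clock=116
Op 19: tick 8 -> clock=124. purged={c.com}
Op 20: tick 1 -> clock=125.
Op 21: insert b.com -> 10.0.0.4 (expiry=125+4=129). clock=125
Op 22: tick 8 -> clock=133. purged={b.com}
Op 23: insert d.com -> 10.0.0.1 (expiry=133+5=138). clock=133
Op 24: insert a.com -> 10.0.0.4 (expiry=133+5=138). clock=133
Op 25: tick 11 -> clock=144. purged={a.com,d.com}
Op 26: tick 9 -> clock=153.
Op 27: insert a.com -> 10.0.0.1 (expiry=153+6=159). clock=153
Op 28: insert b.com -> 10.0.0.1 (expiry=153+4=157). clock=153
Op 29: tick 12 -> clock=165. purged={a.com,b.com}
Op 30: tick 9 -> clock=174.
lookup c.com: not in cache (expired or never inserted)

Answer: NXDOMAIN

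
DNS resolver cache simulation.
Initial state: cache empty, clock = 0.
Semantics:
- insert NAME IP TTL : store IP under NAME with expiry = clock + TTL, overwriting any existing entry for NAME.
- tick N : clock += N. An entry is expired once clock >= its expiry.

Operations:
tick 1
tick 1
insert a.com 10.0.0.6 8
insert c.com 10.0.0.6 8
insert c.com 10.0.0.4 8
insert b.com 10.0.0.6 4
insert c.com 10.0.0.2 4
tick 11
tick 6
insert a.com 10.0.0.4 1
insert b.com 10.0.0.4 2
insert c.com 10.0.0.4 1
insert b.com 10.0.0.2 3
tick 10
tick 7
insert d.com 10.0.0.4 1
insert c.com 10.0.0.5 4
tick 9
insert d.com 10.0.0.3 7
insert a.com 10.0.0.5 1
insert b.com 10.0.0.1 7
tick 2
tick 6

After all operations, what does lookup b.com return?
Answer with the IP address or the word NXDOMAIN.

Answer: NXDOMAIN

Derivation:
Op 1: tick 1 -> clock=1.
Op 2: tick 1 -> clock=2.
Op 3: insert a.com -> 10.0.0.6 (expiry=2+8=10). clock=2
Op 4: insert c.com -> 10.0.0.6 (expiry=2+8=10). clock=2
Op 5: insert c.com -> 10.0.0.4 (expiry=2+8=10). clock=2
Op 6: insert b.com -> 10.0.0.6 (expiry=2+4=6). clock=2
Op 7: insert c.com -> 10.0.0.2 (expiry=2+4=6). clock=2
Op 8: tick 11 -> clock=13. purged={a.com,b.com,c.com}
Op 9: tick 6 -> clock=19.
Op 10: insert a.com -> 10.0.0.4 (expiry=19+1=20). clock=19
Op 11: insert b.com -> 10.0.0.4 (expiry=19+2=21). clock=19
Op 12: insert c.com -> 10.0.0.4 (expiry=19+1=20). clock=19
Op 13: insert b.com -> 10.0.0.2 (expiry=19+3=22). clock=19
Op 14: tick 10 -> clock=29. purged={a.com,b.com,c.com}
Op 15: tick 7 -> clock=36.
Op 16: insert d.com -> 10.0.0.4 (expiry=36+1=37). clock=36
Op 17: insert c.com -> 10.0.0.5 (expiry=36+4=40). clock=36
Op 18: tick 9 -> clock=45. purged={c.com,d.com}
Op 19: insert d.com -> 10.0.0.3 (expiry=45+7=52). clock=45
Op 20: insert a.com -> 10.0.0.5 (expiry=45+1=46). clock=45
Op 21: insert b.com -> 10.0.0.1 (expiry=45+7=52). clock=45
Op 22: tick 2 -> clock=47. purged={a.com}
Op 23: tick 6 -> clock=53. purged={b.com,d.com}
lookup b.com: not in cache (expired or never inserted)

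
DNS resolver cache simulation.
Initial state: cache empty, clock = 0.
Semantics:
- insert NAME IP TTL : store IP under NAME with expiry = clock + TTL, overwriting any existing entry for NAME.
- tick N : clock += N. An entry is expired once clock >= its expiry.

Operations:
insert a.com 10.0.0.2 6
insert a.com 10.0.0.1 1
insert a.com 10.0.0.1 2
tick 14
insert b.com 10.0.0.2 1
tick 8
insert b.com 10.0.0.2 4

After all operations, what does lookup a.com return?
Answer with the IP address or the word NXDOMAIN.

Answer: NXDOMAIN

Derivation:
Op 1: insert a.com -> 10.0.0.2 (expiry=0+6=6). clock=0
Op 2: insert a.com -> 10.0.0.1 (expiry=0+1=1). clock=0
Op 3: insert a.com -> 10.0.0.1 (expiry=0+2=2). clock=0
Op 4: tick 14 -> clock=14. purged={a.com}
Op 5: insert b.com -> 10.0.0.2 (expiry=14+1=15). clock=14
Op 6: tick 8 -> clock=22. purged={b.com}
Op 7: insert b.com -> 10.0.0.2 (expiry=22+4=26). clock=22
lookup a.com: not in cache (expired or never inserted)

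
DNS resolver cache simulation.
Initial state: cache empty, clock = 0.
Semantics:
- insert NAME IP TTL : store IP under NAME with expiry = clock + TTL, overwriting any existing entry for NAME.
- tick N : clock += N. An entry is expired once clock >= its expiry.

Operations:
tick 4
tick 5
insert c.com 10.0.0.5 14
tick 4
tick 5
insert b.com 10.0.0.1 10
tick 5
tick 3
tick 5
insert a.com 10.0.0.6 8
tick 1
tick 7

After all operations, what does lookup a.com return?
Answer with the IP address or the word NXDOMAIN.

Answer: NXDOMAIN

Derivation:
Op 1: tick 4 -> clock=4.
Op 2: tick 5 -> clock=9.
Op 3: insert c.com -> 10.0.0.5 (expiry=9+14=23). clock=9
Op 4: tick 4 -> clock=13.
Op 5: tick 5 -> clock=18.
Op 6: insert b.com -> 10.0.0.1 (expiry=18+10=28). clock=18
Op 7: tick 5 -> clock=23. purged={c.com}
Op 8: tick 3 -> clock=26.
Op 9: tick 5 -> clock=31. purged={b.com}
Op 10: insert a.com -> 10.0.0.6 (expiry=31+8=39). clock=31
Op 11: tick 1 -> clock=32.
Op 12: tick 7 -> clock=39. purged={a.com}
lookup a.com: not in cache (expired or never inserted)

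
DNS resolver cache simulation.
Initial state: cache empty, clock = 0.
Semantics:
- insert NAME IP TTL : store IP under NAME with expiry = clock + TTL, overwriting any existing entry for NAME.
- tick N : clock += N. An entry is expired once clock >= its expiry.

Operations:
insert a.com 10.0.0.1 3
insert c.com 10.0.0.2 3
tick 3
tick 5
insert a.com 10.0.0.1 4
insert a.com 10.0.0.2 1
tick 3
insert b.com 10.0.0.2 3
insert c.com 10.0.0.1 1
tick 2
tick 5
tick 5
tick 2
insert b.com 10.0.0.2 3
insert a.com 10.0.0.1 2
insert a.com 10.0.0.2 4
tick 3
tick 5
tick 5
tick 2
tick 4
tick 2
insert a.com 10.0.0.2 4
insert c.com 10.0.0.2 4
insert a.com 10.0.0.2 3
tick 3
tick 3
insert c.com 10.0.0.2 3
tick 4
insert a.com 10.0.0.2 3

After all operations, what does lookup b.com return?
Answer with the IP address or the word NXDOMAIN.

Op 1: insert a.com -> 10.0.0.1 (expiry=0+3=3). clock=0
Op 2: insert c.com -> 10.0.0.2 (expiry=0+3=3). clock=0
Op 3: tick 3 -> clock=3. purged={a.com,c.com}
Op 4: tick 5 -> clock=8.
Op 5: insert a.com -> 10.0.0.1 (expiry=8+4=12). clock=8
Op 6: insert a.com -> 10.0.0.2 (expiry=8+1=9). clock=8
Op 7: tick 3 -> clock=11. purged={a.com}
Op 8: insert b.com -> 10.0.0.2 (expiry=11+3=14). clock=11
Op 9: insert c.com -> 10.0.0.1 (expiry=11+1=12). clock=11
Op 10: tick 2 -> clock=13. purged={c.com}
Op 11: tick 5 -> clock=18. purged={b.com}
Op 12: tick 5 -> clock=23.
Op 13: tick 2 -> clock=25.
Op 14: insert b.com -> 10.0.0.2 (expiry=25+3=28). clock=25
Op 15: insert a.com -> 10.0.0.1 (expiry=25+2=27). clock=25
Op 16: insert a.com -> 10.0.0.2 (expiry=25+4=29). clock=25
Op 17: tick 3 -> clock=28. purged={b.com}
Op 18: tick 5 -> clock=33. purged={a.com}
Op 19: tick 5 -> clock=38.
Op 20: tick 2 -> clock=40.
Op 21: tick 4 -> clock=44.
Op 22: tick 2 -> clock=46.
Op 23: insert a.com -> 10.0.0.2 (expiry=46+4=50). clock=46
Op 24: insert c.com -> 10.0.0.2 (expiry=46+4=50). clock=46
Op 25: insert a.com -> 10.0.0.2 (expiry=46+3=49). clock=46
Op 26: tick 3 -> clock=49. purged={a.com}
Op 27: tick 3 -> clock=52. purged={c.com}
Op 28: insert c.com -> 10.0.0.2 (expiry=52+3=55). clock=52
Op 29: tick 4 -> clock=56. purged={c.com}
Op 30: insert a.com -> 10.0.0.2 (expiry=56+3=59). clock=56
lookup b.com: not in cache (expired or never inserted)

Answer: NXDOMAIN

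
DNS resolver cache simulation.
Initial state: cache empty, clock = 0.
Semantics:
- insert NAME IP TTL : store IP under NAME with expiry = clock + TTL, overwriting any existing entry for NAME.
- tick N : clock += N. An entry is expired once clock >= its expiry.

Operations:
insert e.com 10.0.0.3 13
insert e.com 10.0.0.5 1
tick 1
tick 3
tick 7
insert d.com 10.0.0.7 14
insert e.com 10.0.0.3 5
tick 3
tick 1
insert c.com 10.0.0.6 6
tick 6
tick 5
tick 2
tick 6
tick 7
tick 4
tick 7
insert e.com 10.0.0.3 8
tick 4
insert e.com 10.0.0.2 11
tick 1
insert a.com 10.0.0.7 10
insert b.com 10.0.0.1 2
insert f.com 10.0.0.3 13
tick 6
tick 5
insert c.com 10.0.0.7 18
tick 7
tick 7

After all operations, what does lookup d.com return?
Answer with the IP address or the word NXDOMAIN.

Op 1: insert e.com -> 10.0.0.3 (expiry=0+13=13). clock=0
Op 2: insert e.com -> 10.0.0.5 (expiry=0+1=1). clock=0
Op 3: tick 1 -> clock=1. purged={e.com}
Op 4: tick 3 -> clock=4.
Op 5: tick 7 -> clock=11.
Op 6: insert d.com -> 10.0.0.7 (expiry=11+14=25). clock=11
Op 7: insert e.com -> 10.0.0.3 (expiry=11+5=16). clock=11
Op 8: tick 3 -> clock=14.
Op 9: tick 1 -> clock=15.
Op 10: insert c.com -> 10.0.0.6 (expiry=15+6=21). clock=15
Op 11: tick 6 -> clock=21. purged={c.com,e.com}
Op 12: tick 5 -> clock=26. purged={d.com}
Op 13: tick 2 -> clock=28.
Op 14: tick 6 -> clock=34.
Op 15: tick 7 -> clock=41.
Op 16: tick 4 -> clock=45.
Op 17: tick 7 -> clock=52.
Op 18: insert e.com -> 10.0.0.3 (expiry=52+8=60). clock=52
Op 19: tick 4 -> clock=56.
Op 20: insert e.com -> 10.0.0.2 (expiry=56+11=67). clock=56
Op 21: tick 1 -> clock=57.
Op 22: insert a.com -> 10.0.0.7 (expiry=57+10=67). clock=57
Op 23: insert b.com -> 10.0.0.1 (expiry=57+2=59). clock=57
Op 24: insert f.com -> 10.0.0.3 (expiry=57+13=70). clock=57
Op 25: tick 6 -> clock=63. purged={b.com}
Op 26: tick 5 -> clock=68. purged={a.com,e.com}
Op 27: insert c.com -> 10.0.0.7 (expiry=68+18=86). clock=68
Op 28: tick 7 -> clock=75. purged={f.com}
Op 29: tick 7 -> clock=82.
lookup d.com: not in cache (expired or never inserted)

Answer: NXDOMAIN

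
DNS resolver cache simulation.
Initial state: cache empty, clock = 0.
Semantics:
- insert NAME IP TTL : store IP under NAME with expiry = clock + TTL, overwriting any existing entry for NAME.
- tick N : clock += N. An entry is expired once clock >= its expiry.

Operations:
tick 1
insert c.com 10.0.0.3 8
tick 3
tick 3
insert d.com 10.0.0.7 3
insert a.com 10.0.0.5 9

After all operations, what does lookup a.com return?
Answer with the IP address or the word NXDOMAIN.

Op 1: tick 1 -> clock=1.
Op 2: insert c.com -> 10.0.0.3 (expiry=1+8=9). clock=1
Op 3: tick 3 -> clock=4.
Op 4: tick 3 -> clock=7.
Op 5: insert d.com -> 10.0.0.7 (expiry=7+3=10). clock=7
Op 6: insert a.com -> 10.0.0.5 (expiry=7+9=16). clock=7
lookup a.com: present, ip=10.0.0.5 expiry=16 > clock=7

Answer: 10.0.0.5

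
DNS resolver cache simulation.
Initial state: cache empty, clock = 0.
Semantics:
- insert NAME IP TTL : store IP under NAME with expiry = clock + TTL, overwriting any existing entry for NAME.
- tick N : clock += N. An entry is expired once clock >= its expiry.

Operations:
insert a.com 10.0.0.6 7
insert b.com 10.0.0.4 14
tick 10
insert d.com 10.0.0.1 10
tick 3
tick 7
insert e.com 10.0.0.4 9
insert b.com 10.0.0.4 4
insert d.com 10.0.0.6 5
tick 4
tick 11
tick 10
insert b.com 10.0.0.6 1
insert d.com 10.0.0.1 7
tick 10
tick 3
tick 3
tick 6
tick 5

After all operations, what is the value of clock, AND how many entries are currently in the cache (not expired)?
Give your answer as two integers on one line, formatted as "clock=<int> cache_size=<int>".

Answer: clock=72 cache_size=0

Derivation:
Op 1: insert a.com -> 10.0.0.6 (expiry=0+7=7). clock=0
Op 2: insert b.com -> 10.0.0.4 (expiry=0+14=14). clock=0
Op 3: tick 10 -> clock=10. purged={a.com}
Op 4: insert d.com -> 10.0.0.1 (expiry=10+10=20). clock=10
Op 5: tick 3 -> clock=13.
Op 6: tick 7 -> clock=20. purged={b.com,d.com}
Op 7: insert e.com -> 10.0.0.4 (expiry=20+9=29). clock=20
Op 8: insert b.com -> 10.0.0.4 (expiry=20+4=24). clock=20
Op 9: insert d.com -> 10.0.0.6 (expiry=20+5=25). clock=20
Op 10: tick 4 -> clock=24. purged={b.com}
Op 11: tick 11 -> clock=35. purged={d.com,e.com}
Op 12: tick 10 -> clock=45.
Op 13: insert b.com -> 10.0.0.6 (expiry=45+1=46). clock=45
Op 14: insert d.com -> 10.0.0.1 (expiry=45+7=52). clock=45
Op 15: tick 10 -> clock=55. purged={b.com,d.com}
Op 16: tick 3 -> clock=58.
Op 17: tick 3 -> clock=61.
Op 18: tick 6 -> clock=67.
Op 19: tick 5 -> clock=72.
Final clock = 72
Final cache (unexpired): {} -> size=0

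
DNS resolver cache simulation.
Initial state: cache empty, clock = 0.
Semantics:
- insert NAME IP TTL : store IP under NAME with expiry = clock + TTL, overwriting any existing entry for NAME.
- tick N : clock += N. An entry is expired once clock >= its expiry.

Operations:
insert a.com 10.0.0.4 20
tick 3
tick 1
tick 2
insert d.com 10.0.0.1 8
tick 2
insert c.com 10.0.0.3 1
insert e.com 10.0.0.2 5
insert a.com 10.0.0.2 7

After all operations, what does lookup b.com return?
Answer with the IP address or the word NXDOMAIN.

Answer: NXDOMAIN

Derivation:
Op 1: insert a.com -> 10.0.0.4 (expiry=0+20=20). clock=0
Op 2: tick 3 -> clock=3.
Op 3: tick 1 -> clock=4.
Op 4: tick 2 -> clock=6.
Op 5: insert d.com -> 10.0.0.1 (expiry=6+8=14). clock=6
Op 6: tick 2 -> clock=8.
Op 7: insert c.com -> 10.0.0.3 (expiry=8+1=9). clock=8
Op 8: insert e.com -> 10.0.0.2 (expiry=8+5=13). clock=8
Op 9: insert a.com -> 10.0.0.2 (expiry=8+7=15). clock=8
lookup b.com: not in cache (expired or never inserted)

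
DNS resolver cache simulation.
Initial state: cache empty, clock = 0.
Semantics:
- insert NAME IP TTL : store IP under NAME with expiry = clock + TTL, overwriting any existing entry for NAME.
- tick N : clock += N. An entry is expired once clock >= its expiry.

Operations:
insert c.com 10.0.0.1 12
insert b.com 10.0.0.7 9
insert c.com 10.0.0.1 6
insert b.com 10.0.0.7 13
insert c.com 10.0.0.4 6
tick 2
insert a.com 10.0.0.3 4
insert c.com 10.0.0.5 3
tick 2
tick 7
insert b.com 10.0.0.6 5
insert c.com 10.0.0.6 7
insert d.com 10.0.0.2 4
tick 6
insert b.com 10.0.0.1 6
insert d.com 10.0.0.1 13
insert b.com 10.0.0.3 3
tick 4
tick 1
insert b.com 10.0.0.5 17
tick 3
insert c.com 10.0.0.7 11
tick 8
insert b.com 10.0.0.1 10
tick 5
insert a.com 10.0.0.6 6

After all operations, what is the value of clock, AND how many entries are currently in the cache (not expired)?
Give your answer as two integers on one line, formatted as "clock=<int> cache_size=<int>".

Answer: clock=38 cache_size=2

Derivation:
Op 1: insert c.com -> 10.0.0.1 (expiry=0+12=12). clock=0
Op 2: insert b.com -> 10.0.0.7 (expiry=0+9=9). clock=0
Op 3: insert c.com -> 10.0.0.1 (expiry=0+6=6). clock=0
Op 4: insert b.com -> 10.0.0.7 (expiry=0+13=13). clock=0
Op 5: insert c.com -> 10.0.0.4 (expiry=0+6=6). clock=0
Op 6: tick 2 -> clock=2.
Op 7: insert a.com -> 10.0.0.3 (expiry=2+4=6). clock=2
Op 8: insert c.com -> 10.0.0.5 (expiry=2+3=5). clock=2
Op 9: tick 2 -> clock=4.
Op 10: tick 7 -> clock=11. purged={a.com,c.com}
Op 11: insert b.com -> 10.0.0.6 (expiry=11+5=16). clock=11
Op 12: insert c.com -> 10.0.0.6 (expiry=11+7=18). clock=11
Op 13: insert d.com -> 10.0.0.2 (expiry=11+4=15). clock=11
Op 14: tick 6 -> clock=17. purged={b.com,d.com}
Op 15: insert b.com -> 10.0.0.1 (expiry=17+6=23). clock=17
Op 16: insert d.com -> 10.0.0.1 (expiry=17+13=30). clock=17
Op 17: insert b.com -> 10.0.0.3 (expiry=17+3=20). clock=17
Op 18: tick 4 -> clock=21. purged={b.com,c.com}
Op 19: tick 1 -> clock=22.
Op 20: insert b.com -> 10.0.0.5 (expiry=22+17=39). clock=22
Op 21: tick 3 -> clock=25.
Op 22: insert c.com -> 10.0.0.7 (expiry=25+11=36). clock=25
Op 23: tick 8 -> clock=33. purged={d.com}
Op 24: insert b.com -> 10.0.0.1 (expiry=33+10=43). clock=33
Op 25: tick 5 -> clock=38. purged={c.com}
Op 26: insert a.com -> 10.0.0.6 (expiry=38+6=44). clock=38
Final clock = 38
Final cache (unexpired): {a.com,b.com} -> size=2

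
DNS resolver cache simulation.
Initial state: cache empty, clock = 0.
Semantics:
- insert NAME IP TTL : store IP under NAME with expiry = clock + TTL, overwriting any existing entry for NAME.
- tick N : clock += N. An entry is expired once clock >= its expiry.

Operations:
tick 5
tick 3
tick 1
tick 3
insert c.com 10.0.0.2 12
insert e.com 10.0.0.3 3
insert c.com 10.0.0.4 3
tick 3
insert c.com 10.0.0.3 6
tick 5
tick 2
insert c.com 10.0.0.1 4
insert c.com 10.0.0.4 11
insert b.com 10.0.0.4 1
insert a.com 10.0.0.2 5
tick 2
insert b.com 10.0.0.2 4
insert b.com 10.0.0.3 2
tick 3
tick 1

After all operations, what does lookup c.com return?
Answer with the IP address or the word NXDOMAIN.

Answer: 10.0.0.4

Derivation:
Op 1: tick 5 -> clock=5.
Op 2: tick 3 -> clock=8.
Op 3: tick 1 -> clock=9.
Op 4: tick 3 -> clock=12.
Op 5: insert c.com -> 10.0.0.2 (expiry=12+12=24). clock=12
Op 6: insert e.com -> 10.0.0.3 (expiry=12+3=15). clock=12
Op 7: insert c.com -> 10.0.0.4 (expiry=12+3=15). clock=12
Op 8: tick 3 -> clock=15. purged={c.com,e.com}
Op 9: insert c.com -> 10.0.0.3 (expiry=15+6=21). clock=15
Op 10: tick 5 -> clock=20.
Op 11: tick 2 -> clock=22. purged={c.com}
Op 12: insert c.com -> 10.0.0.1 (expiry=22+4=26). clock=22
Op 13: insert c.com -> 10.0.0.4 (expiry=22+11=33). clock=22
Op 14: insert b.com -> 10.0.0.4 (expiry=22+1=23). clock=22
Op 15: insert a.com -> 10.0.0.2 (expiry=22+5=27). clock=22
Op 16: tick 2 -> clock=24. purged={b.com}
Op 17: insert b.com -> 10.0.0.2 (expiry=24+4=28). clock=24
Op 18: insert b.com -> 10.0.0.3 (expiry=24+2=26). clock=24
Op 19: tick 3 -> clock=27. purged={a.com,b.com}
Op 20: tick 1 -> clock=28.
lookup c.com: present, ip=10.0.0.4 expiry=33 > clock=28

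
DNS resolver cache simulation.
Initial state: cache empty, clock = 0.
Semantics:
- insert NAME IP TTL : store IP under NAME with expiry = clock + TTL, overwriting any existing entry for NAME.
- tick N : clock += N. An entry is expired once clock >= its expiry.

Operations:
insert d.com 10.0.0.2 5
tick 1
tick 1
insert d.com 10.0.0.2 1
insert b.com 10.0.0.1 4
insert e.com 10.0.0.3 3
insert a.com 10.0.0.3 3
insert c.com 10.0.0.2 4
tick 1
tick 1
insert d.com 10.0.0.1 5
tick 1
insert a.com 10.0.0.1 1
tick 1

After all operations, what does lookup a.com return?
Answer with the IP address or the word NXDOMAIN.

Op 1: insert d.com -> 10.0.0.2 (expiry=0+5=5). clock=0
Op 2: tick 1 -> clock=1.
Op 3: tick 1 -> clock=2.
Op 4: insert d.com -> 10.0.0.2 (expiry=2+1=3). clock=2
Op 5: insert b.com -> 10.0.0.1 (expiry=2+4=6). clock=2
Op 6: insert e.com -> 10.0.0.3 (expiry=2+3=5). clock=2
Op 7: insert a.com -> 10.0.0.3 (expiry=2+3=5). clock=2
Op 8: insert c.com -> 10.0.0.2 (expiry=2+4=6). clock=2
Op 9: tick 1 -> clock=3. purged={d.com}
Op 10: tick 1 -> clock=4.
Op 11: insert d.com -> 10.0.0.1 (expiry=4+5=9). clock=4
Op 12: tick 1 -> clock=5. purged={a.com,e.com}
Op 13: insert a.com -> 10.0.0.1 (expiry=5+1=6). clock=5
Op 14: tick 1 -> clock=6. purged={a.com,b.com,c.com}
lookup a.com: not in cache (expired or never inserted)

Answer: NXDOMAIN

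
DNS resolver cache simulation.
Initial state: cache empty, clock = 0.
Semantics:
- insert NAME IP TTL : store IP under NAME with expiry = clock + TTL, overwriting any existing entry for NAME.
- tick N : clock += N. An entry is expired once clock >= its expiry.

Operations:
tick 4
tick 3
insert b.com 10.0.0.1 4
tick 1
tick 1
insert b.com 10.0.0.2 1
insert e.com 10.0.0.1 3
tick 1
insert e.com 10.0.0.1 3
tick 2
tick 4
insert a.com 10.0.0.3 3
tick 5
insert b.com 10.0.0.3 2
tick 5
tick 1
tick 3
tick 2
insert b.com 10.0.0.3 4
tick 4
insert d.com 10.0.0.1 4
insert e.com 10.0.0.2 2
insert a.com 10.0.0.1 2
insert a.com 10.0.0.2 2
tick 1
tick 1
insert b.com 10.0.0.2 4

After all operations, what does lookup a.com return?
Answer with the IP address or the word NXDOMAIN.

Answer: NXDOMAIN

Derivation:
Op 1: tick 4 -> clock=4.
Op 2: tick 3 -> clock=7.
Op 3: insert b.com -> 10.0.0.1 (expiry=7+4=11). clock=7
Op 4: tick 1 -> clock=8.
Op 5: tick 1 -> clock=9.
Op 6: insert b.com -> 10.0.0.2 (expiry=9+1=10). clock=9
Op 7: insert e.com -> 10.0.0.1 (expiry=9+3=12). clock=9
Op 8: tick 1 -> clock=10. purged={b.com}
Op 9: insert e.com -> 10.0.0.1 (expiry=10+3=13). clock=10
Op 10: tick 2 -> clock=12.
Op 11: tick 4 -> clock=16. purged={e.com}
Op 12: insert a.com -> 10.0.0.3 (expiry=16+3=19). clock=16
Op 13: tick 5 -> clock=21. purged={a.com}
Op 14: insert b.com -> 10.0.0.3 (expiry=21+2=23). clock=21
Op 15: tick 5 -> clock=26. purged={b.com}
Op 16: tick 1 -> clock=27.
Op 17: tick 3 -> clock=30.
Op 18: tick 2 -> clock=32.
Op 19: insert b.com -> 10.0.0.3 (expiry=32+4=36). clock=32
Op 20: tick 4 -> clock=36. purged={b.com}
Op 21: insert d.com -> 10.0.0.1 (expiry=36+4=40). clock=36
Op 22: insert e.com -> 10.0.0.2 (expiry=36+2=38). clock=36
Op 23: insert a.com -> 10.0.0.1 (expiry=36+2=38). clock=36
Op 24: insert a.com -> 10.0.0.2 (expiry=36+2=38). clock=36
Op 25: tick 1 -> clock=37.
Op 26: tick 1 -> clock=38. purged={a.com,e.com}
Op 27: insert b.com -> 10.0.0.2 (expiry=38+4=42). clock=38
lookup a.com: not in cache (expired or never inserted)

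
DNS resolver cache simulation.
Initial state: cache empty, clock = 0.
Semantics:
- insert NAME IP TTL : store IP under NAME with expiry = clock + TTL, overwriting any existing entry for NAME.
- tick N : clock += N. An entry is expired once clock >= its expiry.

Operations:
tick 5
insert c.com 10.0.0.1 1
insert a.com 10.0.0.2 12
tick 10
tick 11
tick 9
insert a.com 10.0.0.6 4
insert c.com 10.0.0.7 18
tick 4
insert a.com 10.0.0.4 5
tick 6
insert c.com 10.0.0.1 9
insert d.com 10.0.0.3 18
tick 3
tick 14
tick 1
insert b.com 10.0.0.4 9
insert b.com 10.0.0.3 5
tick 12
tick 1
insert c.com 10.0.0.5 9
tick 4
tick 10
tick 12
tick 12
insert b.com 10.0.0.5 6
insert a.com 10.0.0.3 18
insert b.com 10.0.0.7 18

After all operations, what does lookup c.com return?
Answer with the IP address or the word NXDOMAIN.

Op 1: tick 5 -> clock=5.
Op 2: insert c.com -> 10.0.0.1 (expiry=5+1=6). clock=5
Op 3: insert a.com -> 10.0.0.2 (expiry=5+12=17). clock=5
Op 4: tick 10 -> clock=15. purged={c.com}
Op 5: tick 11 -> clock=26. purged={a.com}
Op 6: tick 9 -> clock=35.
Op 7: insert a.com -> 10.0.0.6 (expiry=35+4=39). clock=35
Op 8: insert c.com -> 10.0.0.7 (expiry=35+18=53). clock=35
Op 9: tick 4 -> clock=39. purged={a.com}
Op 10: insert a.com -> 10.0.0.4 (expiry=39+5=44). clock=39
Op 11: tick 6 -> clock=45. purged={a.com}
Op 12: insert c.com -> 10.0.0.1 (expiry=45+9=54). clock=45
Op 13: insert d.com -> 10.0.0.3 (expiry=45+18=63). clock=45
Op 14: tick 3 -> clock=48.
Op 15: tick 14 -> clock=62. purged={c.com}
Op 16: tick 1 -> clock=63. purged={d.com}
Op 17: insert b.com -> 10.0.0.4 (expiry=63+9=72). clock=63
Op 18: insert b.com -> 10.0.0.3 (expiry=63+5=68). clock=63
Op 19: tick 12 -> clock=75. purged={b.com}
Op 20: tick 1 -> clock=76.
Op 21: insert c.com -> 10.0.0.5 (expiry=76+9=85). clock=76
Op 22: tick 4 -> clock=80.
Op 23: tick 10 -> clock=90. purged={c.com}
Op 24: tick 12 -> clock=102.
Op 25: tick 12 -> clock=114.
Op 26: insert b.com -> 10.0.0.5 (expiry=114+6=120). clock=114
Op 27: insert a.com -> 10.0.0.3 (expiry=114+18=132). clock=114
Op 28: insert b.com -> 10.0.0.7 (expiry=114+18=132). clock=114
lookup c.com: not in cache (expired or never inserted)

Answer: NXDOMAIN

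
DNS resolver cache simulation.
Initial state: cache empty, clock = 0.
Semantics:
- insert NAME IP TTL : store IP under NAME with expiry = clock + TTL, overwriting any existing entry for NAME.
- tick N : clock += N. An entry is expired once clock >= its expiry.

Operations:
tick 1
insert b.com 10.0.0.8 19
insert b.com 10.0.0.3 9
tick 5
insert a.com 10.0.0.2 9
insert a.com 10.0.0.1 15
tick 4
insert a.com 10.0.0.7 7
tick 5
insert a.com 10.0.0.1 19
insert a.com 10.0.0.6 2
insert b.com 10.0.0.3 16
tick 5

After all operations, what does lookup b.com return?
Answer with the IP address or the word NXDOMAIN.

Answer: 10.0.0.3

Derivation:
Op 1: tick 1 -> clock=1.
Op 2: insert b.com -> 10.0.0.8 (expiry=1+19=20). clock=1
Op 3: insert b.com -> 10.0.0.3 (expiry=1+9=10). clock=1
Op 4: tick 5 -> clock=6.
Op 5: insert a.com -> 10.0.0.2 (expiry=6+9=15). clock=6
Op 6: insert a.com -> 10.0.0.1 (expiry=6+15=21). clock=6
Op 7: tick 4 -> clock=10. purged={b.com}
Op 8: insert a.com -> 10.0.0.7 (expiry=10+7=17). clock=10
Op 9: tick 5 -> clock=15.
Op 10: insert a.com -> 10.0.0.1 (expiry=15+19=34). clock=15
Op 11: insert a.com -> 10.0.0.6 (expiry=15+2=17). clock=15
Op 12: insert b.com -> 10.0.0.3 (expiry=15+16=31). clock=15
Op 13: tick 5 -> clock=20. purged={a.com}
lookup b.com: present, ip=10.0.0.3 expiry=31 > clock=20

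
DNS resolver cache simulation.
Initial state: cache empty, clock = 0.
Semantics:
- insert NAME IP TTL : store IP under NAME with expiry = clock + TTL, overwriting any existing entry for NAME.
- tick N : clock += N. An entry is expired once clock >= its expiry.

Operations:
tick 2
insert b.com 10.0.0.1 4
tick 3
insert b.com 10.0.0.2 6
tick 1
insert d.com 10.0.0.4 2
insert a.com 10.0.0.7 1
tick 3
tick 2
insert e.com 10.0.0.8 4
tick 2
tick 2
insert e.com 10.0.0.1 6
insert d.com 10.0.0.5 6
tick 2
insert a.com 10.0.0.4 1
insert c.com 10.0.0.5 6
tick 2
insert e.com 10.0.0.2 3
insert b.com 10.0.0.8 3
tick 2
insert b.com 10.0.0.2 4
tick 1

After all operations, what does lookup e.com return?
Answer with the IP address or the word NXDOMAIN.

Op 1: tick 2 -> clock=2.
Op 2: insert b.com -> 10.0.0.1 (expiry=2+4=6). clock=2
Op 3: tick 3 -> clock=5.
Op 4: insert b.com -> 10.0.0.2 (expiry=5+6=11). clock=5
Op 5: tick 1 -> clock=6.
Op 6: insert d.com -> 10.0.0.4 (expiry=6+2=8). clock=6
Op 7: insert a.com -> 10.0.0.7 (expiry=6+1=7). clock=6
Op 8: tick 3 -> clock=9. purged={a.com,d.com}
Op 9: tick 2 -> clock=11. purged={b.com}
Op 10: insert e.com -> 10.0.0.8 (expiry=11+4=15). clock=11
Op 11: tick 2 -> clock=13.
Op 12: tick 2 -> clock=15. purged={e.com}
Op 13: insert e.com -> 10.0.0.1 (expiry=15+6=21). clock=15
Op 14: insert d.com -> 10.0.0.5 (expiry=15+6=21). clock=15
Op 15: tick 2 -> clock=17.
Op 16: insert a.com -> 10.0.0.4 (expiry=17+1=18). clock=17
Op 17: insert c.com -> 10.0.0.5 (expiry=17+6=23). clock=17
Op 18: tick 2 -> clock=19. purged={a.com}
Op 19: insert e.com -> 10.0.0.2 (expiry=19+3=22). clock=19
Op 20: insert b.com -> 10.0.0.8 (expiry=19+3=22). clock=19
Op 21: tick 2 -> clock=21. purged={d.com}
Op 22: insert b.com -> 10.0.0.2 (expiry=21+4=25). clock=21
Op 23: tick 1 -> clock=22. purged={e.com}
lookup e.com: not in cache (expired or never inserted)

Answer: NXDOMAIN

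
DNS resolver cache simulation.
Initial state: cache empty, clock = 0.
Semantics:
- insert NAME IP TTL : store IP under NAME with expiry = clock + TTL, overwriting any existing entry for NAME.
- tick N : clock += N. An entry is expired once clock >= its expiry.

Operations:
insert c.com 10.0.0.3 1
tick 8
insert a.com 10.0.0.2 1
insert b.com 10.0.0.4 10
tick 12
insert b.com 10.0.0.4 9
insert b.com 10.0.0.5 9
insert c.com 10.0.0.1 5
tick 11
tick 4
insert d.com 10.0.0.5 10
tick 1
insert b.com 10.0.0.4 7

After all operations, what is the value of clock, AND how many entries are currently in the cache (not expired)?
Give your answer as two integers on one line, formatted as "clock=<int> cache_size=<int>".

Op 1: insert c.com -> 10.0.0.3 (expiry=0+1=1). clock=0
Op 2: tick 8 -> clock=8. purged={c.com}
Op 3: insert a.com -> 10.0.0.2 (expiry=8+1=9). clock=8
Op 4: insert b.com -> 10.0.0.4 (expiry=8+10=18). clock=8
Op 5: tick 12 -> clock=20. purged={a.com,b.com}
Op 6: insert b.com -> 10.0.0.4 (expiry=20+9=29). clock=20
Op 7: insert b.com -> 10.0.0.5 (expiry=20+9=29). clock=20
Op 8: insert c.com -> 10.0.0.1 (expiry=20+5=25). clock=20
Op 9: tick 11 -> clock=31. purged={b.com,c.com}
Op 10: tick 4 -> clock=35.
Op 11: insert d.com -> 10.0.0.5 (expiry=35+10=45). clock=35
Op 12: tick 1 -> clock=36.
Op 13: insert b.com -> 10.0.0.4 (expiry=36+7=43). clock=36
Final clock = 36
Final cache (unexpired): {b.com,d.com} -> size=2

Answer: clock=36 cache_size=2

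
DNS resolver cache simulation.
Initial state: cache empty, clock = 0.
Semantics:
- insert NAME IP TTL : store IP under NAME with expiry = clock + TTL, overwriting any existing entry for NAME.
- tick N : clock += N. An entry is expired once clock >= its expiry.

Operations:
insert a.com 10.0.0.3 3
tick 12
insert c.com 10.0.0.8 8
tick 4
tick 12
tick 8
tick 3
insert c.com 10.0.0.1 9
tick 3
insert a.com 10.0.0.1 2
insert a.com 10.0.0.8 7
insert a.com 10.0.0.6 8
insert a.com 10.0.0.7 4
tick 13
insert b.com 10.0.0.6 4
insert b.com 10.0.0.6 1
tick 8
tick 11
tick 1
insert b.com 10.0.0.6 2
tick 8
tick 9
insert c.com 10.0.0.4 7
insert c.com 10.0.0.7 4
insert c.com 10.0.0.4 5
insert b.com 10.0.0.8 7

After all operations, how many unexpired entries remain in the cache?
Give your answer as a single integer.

Op 1: insert a.com -> 10.0.0.3 (expiry=0+3=3). clock=0
Op 2: tick 12 -> clock=12. purged={a.com}
Op 3: insert c.com -> 10.0.0.8 (expiry=12+8=20). clock=12
Op 4: tick 4 -> clock=16.
Op 5: tick 12 -> clock=28. purged={c.com}
Op 6: tick 8 -> clock=36.
Op 7: tick 3 -> clock=39.
Op 8: insert c.com -> 10.0.0.1 (expiry=39+9=48). clock=39
Op 9: tick 3 -> clock=42.
Op 10: insert a.com -> 10.0.0.1 (expiry=42+2=44). clock=42
Op 11: insert a.com -> 10.0.0.8 (expiry=42+7=49). clock=42
Op 12: insert a.com -> 10.0.0.6 (expiry=42+8=50). clock=42
Op 13: insert a.com -> 10.0.0.7 (expiry=42+4=46). clock=42
Op 14: tick 13 -> clock=55. purged={a.com,c.com}
Op 15: insert b.com -> 10.0.0.6 (expiry=55+4=59). clock=55
Op 16: insert b.com -> 10.0.0.6 (expiry=55+1=56). clock=55
Op 17: tick 8 -> clock=63. purged={b.com}
Op 18: tick 11 -> clock=74.
Op 19: tick 1 -> clock=75.
Op 20: insert b.com -> 10.0.0.6 (expiry=75+2=77). clock=75
Op 21: tick 8 -> clock=83. purged={b.com}
Op 22: tick 9 -> clock=92.
Op 23: insert c.com -> 10.0.0.4 (expiry=92+7=99). clock=92
Op 24: insert c.com -> 10.0.0.7 (expiry=92+4=96). clock=92
Op 25: insert c.com -> 10.0.0.4 (expiry=92+5=97). clock=92
Op 26: insert b.com -> 10.0.0.8 (expiry=92+7=99). clock=92
Final cache (unexpired): {b.com,c.com} -> size=2

Answer: 2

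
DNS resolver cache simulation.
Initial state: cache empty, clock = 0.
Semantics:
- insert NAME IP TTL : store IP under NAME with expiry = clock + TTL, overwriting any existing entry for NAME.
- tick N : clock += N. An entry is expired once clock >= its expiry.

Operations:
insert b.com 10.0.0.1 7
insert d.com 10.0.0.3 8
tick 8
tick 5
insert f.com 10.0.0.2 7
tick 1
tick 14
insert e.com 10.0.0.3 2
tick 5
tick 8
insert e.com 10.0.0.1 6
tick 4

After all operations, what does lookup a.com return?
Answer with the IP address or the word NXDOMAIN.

Op 1: insert b.com -> 10.0.0.1 (expiry=0+7=7). clock=0
Op 2: insert d.com -> 10.0.0.3 (expiry=0+8=8). clock=0
Op 3: tick 8 -> clock=8. purged={b.com,d.com}
Op 4: tick 5 -> clock=13.
Op 5: insert f.com -> 10.0.0.2 (expiry=13+7=20). clock=13
Op 6: tick 1 -> clock=14.
Op 7: tick 14 -> clock=28. purged={f.com}
Op 8: insert e.com -> 10.0.0.3 (expiry=28+2=30). clock=28
Op 9: tick 5 -> clock=33. purged={e.com}
Op 10: tick 8 -> clock=41.
Op 11: insert e.com -> 10.0.0.1 (expiry=41+6=47). clock=41
Op 12: tick 4 -> clock=45.
lookup a.com: not in cache (expired or never inserted)

Answer: NXDOMAIN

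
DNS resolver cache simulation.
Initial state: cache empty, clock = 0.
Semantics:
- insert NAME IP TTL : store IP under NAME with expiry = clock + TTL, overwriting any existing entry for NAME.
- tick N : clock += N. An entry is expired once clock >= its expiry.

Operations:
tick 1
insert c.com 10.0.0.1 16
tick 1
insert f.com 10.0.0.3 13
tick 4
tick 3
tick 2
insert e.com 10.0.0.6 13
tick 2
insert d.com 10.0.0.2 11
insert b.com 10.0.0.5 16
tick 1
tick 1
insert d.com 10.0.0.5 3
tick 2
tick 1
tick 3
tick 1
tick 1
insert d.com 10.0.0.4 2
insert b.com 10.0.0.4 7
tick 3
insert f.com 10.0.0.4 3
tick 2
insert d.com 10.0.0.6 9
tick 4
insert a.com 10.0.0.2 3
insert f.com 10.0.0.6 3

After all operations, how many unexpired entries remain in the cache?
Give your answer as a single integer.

Answer: 3

Derivation:
Op 1: tick 1 -> clock=1.
Op 2: insert c.com -> 10.0.0.1 (expiry=1+16=17). clock=1
Op 3: tick 1 -> clock=2.
Op 4: insert f.com -> 10.0.0.3 (expiry=2+13=15). clock=2
Op 5: tick 4 -> clock=6.
Op 6: tick 3 -> clock=9.
Op 7: tick 2 -> clock=11.
Op 8: insert e.com -> 10.0.0.6 (expiry=11+13=24). clock=11
Op 9: tick 2 -> clock=13.
Op 10: insert d.com -> 10.0.0.2 (expiry=13+11=24). clock=13
Op 11: insert b.com -> 10.0.0.5 (expiry=13+16=29). clock=13
Op 12: tick 1 -> clock=14.
Op 13: tick 1 -> clock=15. purged={f.com}
Op 14: insert d.com -> 10.0.0.5 (expiry=15+3=18). clock=15
Op 15: tick 2 -> clock=17. purged={c.com}
Op 16: tick 1 -> clock=18. purged={d.com}
Op 17: tick 3 -> clock=21.
Op 18: tick 1 -> clock=22.
Op 19: tick 1 -> clock=23.
Op 20: insert d.com -> 10.0.0.4 (expiry=23+2=25). clock=23
Op 21: insert b.com -> 10.0.0.4 (expiry=23+7=30). clock=23
Op 22: tick 3 -> clock=26. purged={d.com,e.com}
Op 23: insert f.com -> 10.0.0.4 (expiry=26+3=29). clock=26
Op 24: tick 2 -> clock=28.
Op 25: insert d.com -> 10.0.0.6 (expiry=28+9=37). clock=28
Op 26: tick 4 -> clock=32. purged={b.com,f.com}
Op 27: insert a.com -> 10.0.0.2 (expiry=32+3=35). clock=32
Op 28: insert f.com -> 10.0.0.6 (expiry=32+3=35). clock=32
Final cache (unexpired): {a.com,d.com,f.com} -> size=3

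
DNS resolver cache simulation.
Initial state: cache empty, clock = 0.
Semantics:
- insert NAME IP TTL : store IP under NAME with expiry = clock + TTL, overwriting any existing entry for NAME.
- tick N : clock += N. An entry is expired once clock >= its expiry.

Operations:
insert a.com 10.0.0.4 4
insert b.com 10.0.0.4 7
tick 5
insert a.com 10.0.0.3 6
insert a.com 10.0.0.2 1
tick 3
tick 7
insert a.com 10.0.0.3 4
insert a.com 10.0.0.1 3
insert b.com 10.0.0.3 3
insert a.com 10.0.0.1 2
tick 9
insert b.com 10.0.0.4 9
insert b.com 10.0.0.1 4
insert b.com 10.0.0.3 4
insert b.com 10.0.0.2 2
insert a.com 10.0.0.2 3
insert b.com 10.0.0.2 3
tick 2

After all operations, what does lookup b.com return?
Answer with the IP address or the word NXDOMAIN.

Answer: 10.0.0.2

Derivation:
Op 1: insert a.com -> 10.0.0.4 (expiry=0+4=4). clock=0
Op 2: insert b.com -> 10.0.0.4 (expiry=0+7=7). clock=0
Op 3: tick 5 -> clock=5. purged={a.com}
Op 4: insert a.com -> 10.0.0.3 (expiry=5+6=11). clock=5
Op 5: insert a.com -> 10.0.0.2 (expiry=5+1=6). clock=5
Op 6: tick 3 -> clock=8. purged={a.com,b.com}
Op 7: tick 7 -> clock=15.
Op 8: insert a.com -> 10.0.0.3 (expiry=15+4=19). clock=15
Op 9: insert a.com -> 10.0.0.1 (expiry=15+3=18). clock=15
Op 10: insert b.com -> 10.0.0.3 (expiry=15+3=18). clock=15
Op 11: insert a.com -> 10.0.0.1 (expiry=15+2=17). clock=15
Op 12: tick 9 -> clock=24. purged={a.com,b.com}
Op 13: insert b.com -> 10.0.0.4 (expiry=24+9=33). clock=24
Op 14: insert b.com -> 10.0.0.1 (expiry=24+4=28). clock=24
Op 15: insert b.com -> 10.0.0.3 (expiry=24+4=28). clock=24
Op 16: insert b.com -> 10.0.0.2 (expiry=24+2=26). clock=24
Op 17: insert a.com -> 10.0.0.2 (expiry=24+3=27). clock=24
Op 18: insert b.com -> 10.0.0.2 (expiry=24+3=27). clock=24
Op 19: tick 2 -> clock=26.
lookup b.com: present, ip=10.0.0.2 expiry=27 > clock=26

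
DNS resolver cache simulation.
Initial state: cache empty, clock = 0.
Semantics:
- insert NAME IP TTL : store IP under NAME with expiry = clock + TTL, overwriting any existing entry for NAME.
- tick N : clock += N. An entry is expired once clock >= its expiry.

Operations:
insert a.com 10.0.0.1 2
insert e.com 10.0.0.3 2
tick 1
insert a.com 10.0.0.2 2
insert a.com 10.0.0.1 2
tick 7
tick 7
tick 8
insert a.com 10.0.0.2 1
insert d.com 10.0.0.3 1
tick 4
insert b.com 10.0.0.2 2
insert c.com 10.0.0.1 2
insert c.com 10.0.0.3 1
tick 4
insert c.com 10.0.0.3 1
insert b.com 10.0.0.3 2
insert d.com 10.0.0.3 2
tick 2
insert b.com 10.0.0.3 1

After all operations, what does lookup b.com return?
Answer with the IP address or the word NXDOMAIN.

Op 1: insert a.com -> 10.0.0.1 (expiry=0+2=2). clock=0
Op 2: insert e.com -> 10.0.0.3 (expiry=0+2=2). clock=0
Op 3: tick 1 -> clock=1.
Op 4: insert a.com -> 10.0.0.2 (expiry=1+2=3). clock=1
Op 5: insert a.com -> 10.0.0.1 (expiry=1+2=3). clock=1
Op 6: tick 7 -> clock=8. purged={a.com,e.com}
Op 7: tick 7 -> clock=15.
Op 8: tick 8 -> clock=23.
Op 9: insert a.com -> 10.0.0.2 (expiry=23+1=24). clock=23
Op 10: insert d.com -> 10.0.0.3 (expiry=23+1=24). clock=23
Op 11: tick 4 -> clock=27. purged={a.com,d.com}
Op 12: insert b.com -> 10.0.0.2 (expiry=27+2=29). clock=27
Op 13: insert c.com -> 10.0.0.1 (expiry=27+2=29). clock=27
Op 14: insert c.com -> 10.0.0.3 (expiry=27+1=28). clock=27
Op 15: tick 4 -> clock=31. purged={b.com,c.com}
Op 16: insert c.com -> 10.0.0.3 (expiry=31+1=32). clock=31
Op 17: insert b.com -> 10.0.0.3 (expiry=31+2=33). clock=31
Op 18: insert d.com -> 10.0.0.3 (expiry=31+2=33). clock=31
Op 19: tick 2 -> clock=33. purged={b.com,c.com,d.com}
Op 20: insert b.com -> 10.0.0.3 (expiry=33+1=34). clock=33
lookup b.com: present, ip=10.0.0.3 expiry=34 > clock=33

Answer: 10.0.0.3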